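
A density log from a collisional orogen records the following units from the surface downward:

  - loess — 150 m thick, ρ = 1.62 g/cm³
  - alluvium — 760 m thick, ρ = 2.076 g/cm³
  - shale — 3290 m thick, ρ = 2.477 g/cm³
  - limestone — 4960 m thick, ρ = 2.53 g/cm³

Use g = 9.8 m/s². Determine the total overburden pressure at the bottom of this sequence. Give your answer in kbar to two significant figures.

2.2 kbar

loess: 1620 kg/m³ × 9.8 m/s² × 150 m = 2.381×10^6 Pa = 0.02381 kbar
alluvium: 2076 kg/m³ × 9.8 m/s² × 760 m = 1.546×10^7 Pa = 0.1546 kbar
shale: 2477 kg/m³ × 9.8 m/s² × 3290 m = 7.986×10^7 Pa = 0.7986 kbar
limestone: 2530 kg/m³ × 9.8 m/s² × 4960 m = 1.230×10^8 Pa = 1.230 kbar
Total = 0.02381 + 0.1546 + 0.7986 + 1.230 = 2.2069 kbar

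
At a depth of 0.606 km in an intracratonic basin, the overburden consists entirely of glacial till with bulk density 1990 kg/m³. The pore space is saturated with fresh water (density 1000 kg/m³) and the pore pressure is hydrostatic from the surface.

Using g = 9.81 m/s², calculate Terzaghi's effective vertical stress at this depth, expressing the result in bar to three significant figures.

58.9 bar

Overburden (lithostatic) stress σ_v:
glacial till: 1990 kg/m³ × 9.81 m/s² × 606 m = 1.183×10^7 Pa = 11.83 MPa
Pore pressure P_p = 1000 kg/m³ × 9.81 m/s² × 606 m = 5.945×10^6 Pa = 5.945 MPa
Effective stress σ' = σ_v − P_p = 11.83 − 5.945 = 5.8854 MPa = 58.854 bar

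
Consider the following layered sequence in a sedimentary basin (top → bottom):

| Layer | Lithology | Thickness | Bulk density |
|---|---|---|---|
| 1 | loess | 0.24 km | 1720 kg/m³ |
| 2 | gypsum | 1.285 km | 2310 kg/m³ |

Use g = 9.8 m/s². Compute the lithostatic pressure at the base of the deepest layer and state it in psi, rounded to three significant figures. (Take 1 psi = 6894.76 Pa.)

loess: 1720 kg/m³ × 9.8 m/s² × 240 m = 4.045×10^6 Pa = 586.7 psi
gypsum: 2310 kg/m³ × 9.8 m/s² × 1285 m = 2.909×10^7 Pa = 4219 psi
Total = 586.7 + 4219 = 4805.9 psi

4810 psi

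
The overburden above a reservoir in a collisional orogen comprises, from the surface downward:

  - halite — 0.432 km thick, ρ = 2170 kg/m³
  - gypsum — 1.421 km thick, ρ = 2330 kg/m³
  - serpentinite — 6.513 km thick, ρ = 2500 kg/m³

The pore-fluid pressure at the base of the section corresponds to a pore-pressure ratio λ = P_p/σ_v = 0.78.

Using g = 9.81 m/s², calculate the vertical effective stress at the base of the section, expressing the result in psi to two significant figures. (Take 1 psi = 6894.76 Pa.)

Overburden (lithostatic) stress σ_v:
halite: 2170 kg/m³ × 9.81 m/s² × 432 m = 9.196×10^6 Pa = 9.196 MPa
gypsum: 2330 kg/m³ × 9.81 m/s² × 1421 m = 3.248×10^7 Pa = 32.48 MPa
serpentinite: 2500 kg/m³ × 9.81 m/s² × 6513 m = 1.597×10^8 Pa = 159.7 MPa
Total = 9.196 + 32.48 + 159.7 = 201.41 MPa
Pore pressure P_p = λ·σ_v = 0.78 × 201.4 MPa = 157.1 MPa
Effective stress σ' = σ_v − P_p = 201.4 − 157.1 = 44.310 MPa = 6426.6 psi

6400 psi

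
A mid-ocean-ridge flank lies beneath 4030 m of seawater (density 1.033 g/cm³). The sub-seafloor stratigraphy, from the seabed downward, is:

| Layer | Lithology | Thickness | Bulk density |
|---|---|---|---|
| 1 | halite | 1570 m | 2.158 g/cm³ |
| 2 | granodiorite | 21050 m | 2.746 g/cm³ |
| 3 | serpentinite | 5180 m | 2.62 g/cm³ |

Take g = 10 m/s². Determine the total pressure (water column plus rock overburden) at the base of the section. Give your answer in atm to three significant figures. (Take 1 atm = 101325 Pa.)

7790 atm

seawater: 1033 kg/m³ × 10 m/s² × 4030 m = 4.163×10^7 Pa = 410.9 atm
halite: 2158 kg/m³ × 10 m/s² × 1570 m = 3.388×10^7 Pa = 334.4 atm
granodiorite: 2746 kg/m³ × 10 m/s² × 21050 m = 5.780×10^8 Pa = 5705 atm
serpentinite: 2620 kg/m³ × 10 m/s² × 5180 m = 1.357×10^8 Pa = 1339 atm
Total = 410.9 + 334.4 + 5705 + 1339 = 7789.4 atm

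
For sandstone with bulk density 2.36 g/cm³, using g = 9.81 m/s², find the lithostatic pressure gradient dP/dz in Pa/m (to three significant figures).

dP/dz = ρg = 2360 kg/m³ × 9.81 m/s² = 23152 Pa/m

23200 Pa/m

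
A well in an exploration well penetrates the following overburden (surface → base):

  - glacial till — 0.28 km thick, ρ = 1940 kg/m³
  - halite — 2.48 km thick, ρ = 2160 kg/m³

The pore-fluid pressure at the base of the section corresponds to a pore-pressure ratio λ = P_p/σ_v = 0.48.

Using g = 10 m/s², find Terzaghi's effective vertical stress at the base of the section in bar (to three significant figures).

307 bar

Overburden (lithostatic) stress σ_v:
glacial till: 1940 kg/m³ × 10 m/s² × 280 m = 5.432×10^6 Pa = 5.432 MPa
halite: 2160 kg/m³ × 10 m/s² × 2480 m = 5.357×10^7 Pa = 53.57 MPa
Total = 5.432 + 53.57 = 59.000 MPa
Pore pressure P_p = λ·σ_v = 0.48 × 59.00 MPa = 28.32 MPa
Effective stress σ' = σ_v − P_p = 59.00 − 28.32 = 30.680 MPa = 306.80 bar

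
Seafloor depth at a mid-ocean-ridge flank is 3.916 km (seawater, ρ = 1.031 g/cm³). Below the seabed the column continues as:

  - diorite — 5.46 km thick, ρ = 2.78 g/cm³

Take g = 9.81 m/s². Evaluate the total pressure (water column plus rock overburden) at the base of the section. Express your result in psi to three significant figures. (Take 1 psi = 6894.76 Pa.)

seawater: 1031 kg/m³ × 9.81 m/s² × 3916 m = 3.961×10^7 Pa = 5744 psi
diorite: 2780 kg/m³ × 9.81 m/s² × 5460 m = 1.489×10^8 Pa = 21597 psi
Total = 5744 + 21597 = 27341 psi

27300 psi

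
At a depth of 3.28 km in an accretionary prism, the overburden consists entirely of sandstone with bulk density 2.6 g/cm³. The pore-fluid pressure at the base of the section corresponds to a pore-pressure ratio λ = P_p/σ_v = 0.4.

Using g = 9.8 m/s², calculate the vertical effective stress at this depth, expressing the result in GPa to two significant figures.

Overburden (lithostatic) stress σ_v:
sandstone: 2600 kg/m³ × 9.8 m/s² × 3280 m = 8.357×10^7 Pa = 83.57 MPa
Pore pressure P_p = λ·σ_v = 0.4 × 83.57 MPa = 33.43 MPa
Effective stress σ' = σ_v − P_p = 83.57 − 33.43 = 50.145 MPa = 0.050145 GPa

0.050 GPa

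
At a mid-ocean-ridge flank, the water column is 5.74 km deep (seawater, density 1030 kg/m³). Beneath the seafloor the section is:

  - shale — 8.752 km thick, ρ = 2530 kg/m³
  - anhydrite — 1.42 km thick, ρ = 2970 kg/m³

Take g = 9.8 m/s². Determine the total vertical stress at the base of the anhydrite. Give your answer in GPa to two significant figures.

seawater: 1030 kg/m³ × 9.8 m/s² × 5740 m = 5.794×10^7 Pa = 0.05794 GPa
shale: 2530 kg/m³ × 9.8 m/s² × 8752 m = 2.170×10^8 Pa = 0.2170 GPa
anhydrite: 2970 kg/m³ × 9.8 m/s² × 1420 m = 4.133×10^7 Pa = 0.04133 GPa
Total = 0.05794 + 0.2170 + 0.04133 = 0.31627 GPa

0.32 GPa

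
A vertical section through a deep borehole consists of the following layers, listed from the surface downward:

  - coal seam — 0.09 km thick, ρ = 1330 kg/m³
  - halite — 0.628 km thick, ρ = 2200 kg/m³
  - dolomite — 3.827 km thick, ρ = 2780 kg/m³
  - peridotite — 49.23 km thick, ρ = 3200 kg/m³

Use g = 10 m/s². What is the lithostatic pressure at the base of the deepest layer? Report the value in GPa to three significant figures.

1.70 GPa

coal seam: 1330 kg/m³ × 10 m/s² × 90 m = 1.197×10^6 Pa = 1.197×10^-3 GPa
halite: 2200 kg/m³ × 10 m/s² × 628 m = 1.382×10^7 Pa = 0.01382 GPa
dolomite: 2780 kg/m³ × 10 m/s² × 3827 m = 1.064×10^8 Pa = 0.1064 GPa
peridotite: 3200 kg/m³ × 10 m/s² × 49230 m = 1.575×10^9 Pa = 1.575 GPa
Total = 1.197×10^-3 + 0.01382 + 0.1064 + 1.575 = 1.6968 GPa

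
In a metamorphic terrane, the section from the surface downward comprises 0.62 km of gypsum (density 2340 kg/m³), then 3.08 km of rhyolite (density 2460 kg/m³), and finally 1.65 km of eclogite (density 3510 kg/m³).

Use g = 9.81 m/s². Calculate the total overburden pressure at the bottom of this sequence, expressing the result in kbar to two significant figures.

1.5 kbar

gypsum: 2340 kg/m³ × 9.81 m/s² × 620 m = 1.423×10^7 Pa = 0.1423 kbar
rhyolite: 2460 kg/m³ × 9.81 m/s² × 3080 m = 7.433×10^7 Pa = 0.7433 kbar
eclogite: 3510 kg/m³ × 9.81 m/s² × 1650 m = 5.681×10^7 Pa = 0.5681 kbar
Total = 0.1423 + 0.7433 + 0.5681 = 1.4538 kbar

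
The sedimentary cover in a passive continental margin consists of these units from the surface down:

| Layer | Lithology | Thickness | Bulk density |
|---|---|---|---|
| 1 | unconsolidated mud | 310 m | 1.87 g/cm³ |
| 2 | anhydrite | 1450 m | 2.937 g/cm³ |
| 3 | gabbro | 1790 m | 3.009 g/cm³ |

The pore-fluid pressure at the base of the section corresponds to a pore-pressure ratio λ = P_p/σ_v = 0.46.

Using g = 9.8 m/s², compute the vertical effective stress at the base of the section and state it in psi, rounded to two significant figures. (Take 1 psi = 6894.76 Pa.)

Overburden (lithostatic) stress σ_v:
unconsolidated mud: 1870 kg/m³ × 9.8 m/s² × 310 m = 5.681×10^6 Pa = 5.681 MPa
anhydrite: 2937 kg/m³ × 9.8 m/s² × 1450 m = 4.173×10^7 Pa = 41.73 MPa
gabbro: 3009 kg/m³ × 9.8 m/s² × 1790 m = 5.278×10^7 Pa = 52.78 MPa
Total = 5.681 + 41.73 + 52.78 = 100.20 MPa
Pore pressure P_p = λ·σ_v = 0.46 × 100.2 MPa = 46.09 MPa
Effective stress σ' = σ_v − P_p = 100.2 − 46.09 = 54.108 MPa = 7847.7 psi

7800 psi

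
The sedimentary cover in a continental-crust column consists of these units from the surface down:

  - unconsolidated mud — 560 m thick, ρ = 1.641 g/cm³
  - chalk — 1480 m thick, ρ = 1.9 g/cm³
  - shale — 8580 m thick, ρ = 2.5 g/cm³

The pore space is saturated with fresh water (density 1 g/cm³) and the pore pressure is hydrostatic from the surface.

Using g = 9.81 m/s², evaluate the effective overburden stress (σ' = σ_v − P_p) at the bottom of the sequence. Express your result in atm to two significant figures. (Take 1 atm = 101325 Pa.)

Overburden (lithostatic) stress σ_v:
unconsolidated mud: 1641 kg/m³ × 9.81 m/s² × 560 m = 9.015×10^6 Pa = 9.015 MPa
chalk: 1900 kg/m³ × 9.81 m/s² × 1480 m = 2.759×10^7 Pa = 27.59 MPa
shale: 2500 kg/m³ × 9.81 m/s² × 8580 m = 2.104×10^8 Pa = 210.4 MPa
Total = 9.015 + 27.59 + 210.4 = 247.03 MPa
Pore pressure P_p = 1000 kg/m³ × 9.81 m/s² × 10620 m = 1.042×10^8 Pa = 104.2 MPa
Effective stress σ' = σ_v − P_p = 247.0 − 104.2 = 142.84 MPa = 1409.8 atm

1400 atm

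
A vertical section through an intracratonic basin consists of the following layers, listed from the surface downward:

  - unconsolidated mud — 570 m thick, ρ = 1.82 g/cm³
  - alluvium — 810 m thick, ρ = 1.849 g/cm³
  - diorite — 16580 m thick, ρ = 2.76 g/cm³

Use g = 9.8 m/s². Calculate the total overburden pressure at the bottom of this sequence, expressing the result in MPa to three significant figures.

unconsolidated mud: 1820 kg/m³ × 9.8 m/s² × 570 m = 1.017×10^7 Pa = 10.17 MPa
alluvium: 1849 kg/m³ × 9.8 m/s² × 810 m = 1.468×10^7 Pa = 14.68 MPa
diorite: 2760 kg/m³ × 9.8 m/s² × 16580 m = 4.485×10^8 Pa = 448.5 MPa
Total = 10.17 + 14.68 + 448.5 = 473.30 MPa

473 MPa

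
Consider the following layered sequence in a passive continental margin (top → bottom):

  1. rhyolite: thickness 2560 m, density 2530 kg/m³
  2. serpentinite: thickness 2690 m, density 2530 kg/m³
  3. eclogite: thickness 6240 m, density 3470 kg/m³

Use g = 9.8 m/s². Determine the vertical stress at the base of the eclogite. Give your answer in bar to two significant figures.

3400 bar

rhyolite: 2530 kg/m³ × 9.8 m/s² × 2560 m = 6.347×10^7 Pa = 634.7 bar
serpentinite: 2530 kg/m³ × 9.8 m/s² × 2690 m = 6.670×10^7 Pa = 667.0 bar
eclogite: 3470 kg/m³ × 9.8 m/s² × 6240 m = 2.122×10^8 Pa = 2122 bar
Total = 634.7 + 667.0 + 2122 = 3423.7 bar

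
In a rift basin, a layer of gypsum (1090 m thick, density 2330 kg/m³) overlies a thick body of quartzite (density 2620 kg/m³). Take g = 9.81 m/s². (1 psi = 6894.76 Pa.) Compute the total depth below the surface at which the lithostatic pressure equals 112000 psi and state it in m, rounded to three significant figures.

30200 m

Pressure at base of upper layers: 2330×9.81×1090 = 2.491×10^7 Pa = 3614 psi
Remaining pressure to be supplied by quartzite: 7.722×10^8 − 2.491×10^7 = 7.473×10^8 Pa
Additional depth in quartzite = 7.473×10^8 Pa / (2620 kg/m³ × 9.81 m/s²) = 29075 m
Total depth = 1090 m + 29075 m = 30165 m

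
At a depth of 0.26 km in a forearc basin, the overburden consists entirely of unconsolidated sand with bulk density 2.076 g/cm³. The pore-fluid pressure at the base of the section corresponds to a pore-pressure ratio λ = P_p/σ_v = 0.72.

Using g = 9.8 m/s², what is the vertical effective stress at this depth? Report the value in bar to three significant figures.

14.8 bar

Overburden (lithostatic) stress σ_v:
unconsolidated sand: 2076 kg/m³ × 9.8 m/s² × 260 m = 5.290×10^6 Pa = 5.290 MPa
Pore pressure P_p = λ·σ_v = 0.72 × 5.290 MPa = 3.809 MPa
Effective stress σ' = σ_v − P_p = 5.290 − 3.809 = 1.4811 MPa = 14.811 bar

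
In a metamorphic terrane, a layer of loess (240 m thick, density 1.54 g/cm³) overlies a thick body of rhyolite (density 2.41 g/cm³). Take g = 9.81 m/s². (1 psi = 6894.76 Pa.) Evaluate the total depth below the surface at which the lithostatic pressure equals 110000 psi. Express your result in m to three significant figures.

32200 m

Pressure at base of upper layers: 1540×9.81×240 = 3.626×10^6 Pa = 525.9 psi
Remaining pressure to be supplied by rhyolite: 7.584×10^8 − 3.626×10^6 = 7.548×10^8 Pa
Additional depth in rhyolite = 7.548×10^8 Pa / (2410 kg/m³ × 9.81 m/s²) = 31926 m
Total depth = 240 m + 31926 m = 32166 m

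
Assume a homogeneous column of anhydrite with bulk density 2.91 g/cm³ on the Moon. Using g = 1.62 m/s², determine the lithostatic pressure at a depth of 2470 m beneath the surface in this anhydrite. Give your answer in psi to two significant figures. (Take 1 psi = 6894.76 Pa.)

1700 psi

anhydrite: 2910 kg/m³ × 1.62 m/s² × 2470 m = 1.164×10^7 Pa = 1689 psi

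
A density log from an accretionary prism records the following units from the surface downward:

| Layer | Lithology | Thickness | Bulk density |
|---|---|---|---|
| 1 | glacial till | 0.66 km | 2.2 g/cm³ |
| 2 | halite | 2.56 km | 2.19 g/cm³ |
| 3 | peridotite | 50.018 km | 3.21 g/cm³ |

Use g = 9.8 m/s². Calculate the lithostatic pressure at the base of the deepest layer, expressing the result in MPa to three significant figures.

1640 MPa

glacial till: 2200 kg/m³ × 9.8 m/s² × 660 m = 1.423×10^7 Pa = 14.23 MPa
halite: 2190 kg/m³ × 9.8 m/s² × 2560 m = 5.494×10^7 Pa = 54.94 MPa
peridotite: 3210 kg/m³ × 9.8 m/s² × 50018 m = 1.573×10^9 Pa = 1573 MPa
Total = 14.23 + 54.94 + 1573 = 1642.6 MPa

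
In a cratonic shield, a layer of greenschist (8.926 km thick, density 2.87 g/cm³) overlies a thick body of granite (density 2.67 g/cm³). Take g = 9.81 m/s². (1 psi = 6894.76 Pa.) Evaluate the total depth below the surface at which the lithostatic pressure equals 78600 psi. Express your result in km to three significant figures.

Pressure at base of upper layers: 2870×9.81×8926 = 2.513×10^8 Pa = 36449 psi
Remaining pressure to be supplied by granite: 5.419×10^8 − 2.513×10^8 = 2.906×10^8 Pa
Additional depth in granite = 2.906×10^8 Pa / (2670 kg/m³ × 9.81 m/s²) = 11095 m
Total depth = 8926 m + 11095 m = 20021 m
= 20.021 km

20.0 km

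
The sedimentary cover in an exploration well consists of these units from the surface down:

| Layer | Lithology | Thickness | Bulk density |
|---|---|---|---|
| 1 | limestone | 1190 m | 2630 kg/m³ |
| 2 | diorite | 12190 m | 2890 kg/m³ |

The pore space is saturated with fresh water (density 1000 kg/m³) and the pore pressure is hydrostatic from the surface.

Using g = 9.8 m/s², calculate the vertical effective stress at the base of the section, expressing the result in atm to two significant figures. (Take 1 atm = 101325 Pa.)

Overburden (lithostatic) stress σ_v:
limestone: 2630 kg/m³ × 9.8 m/s² × 1190 m = 3.067×10^7 Pa = 30.67 MPa
diorite: 2890 kg/m³ × 9.8 m/s² × 12190 m = 3.452×10^8 Pa = 345.2 MPa
Total = 30.67 + 345.2 = 375.92 MPa
Pore pressure P_p = 1000 kg/m³ × 9.8 m/s² × 13380 m = 1.311×10^8 Pa = 131.1 MPa
Effective stress σ' = σ_v − P_p = 375.9 − 131.1 = 244.79 MPa = 2415.9 atm

2400 atm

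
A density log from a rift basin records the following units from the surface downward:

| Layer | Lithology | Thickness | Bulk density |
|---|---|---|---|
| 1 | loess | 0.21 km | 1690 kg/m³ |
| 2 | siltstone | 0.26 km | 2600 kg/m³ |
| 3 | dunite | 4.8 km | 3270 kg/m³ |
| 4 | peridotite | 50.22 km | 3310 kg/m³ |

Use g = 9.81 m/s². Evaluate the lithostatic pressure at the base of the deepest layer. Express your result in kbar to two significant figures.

loess: 1690 kg/m³ × 9.81 m/s² × 210 m = 3.482×10^6 Pa = 0.03482 kbar
siltstone: 2600 kg/m³ × 9.81 m/s² × 260 m = 6.632×10^6 Pa = 0.06632 kbar
dunite: 3270 kg/m³ × 9.81 m/s² × 4800 m = 1.540×10^8 Pa = 1.540 kbar
peridotite: 3310 kg/m³ × 9.81 m/s² × 50220 m = 1.631×10^9 Pa = 16.31 kbar
Total = 0.03482 + 0.06632 + 1.540 + 16.31 = 17.948 kbar

18 kbar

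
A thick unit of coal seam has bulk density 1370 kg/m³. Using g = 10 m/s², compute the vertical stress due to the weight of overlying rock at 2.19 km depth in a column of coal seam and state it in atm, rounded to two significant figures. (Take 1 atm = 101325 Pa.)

coal seam: 1370 kg/m³ × 10 m/s² × 2190 m = 3.000×10^7 Pa = 296.1 atm

300 atm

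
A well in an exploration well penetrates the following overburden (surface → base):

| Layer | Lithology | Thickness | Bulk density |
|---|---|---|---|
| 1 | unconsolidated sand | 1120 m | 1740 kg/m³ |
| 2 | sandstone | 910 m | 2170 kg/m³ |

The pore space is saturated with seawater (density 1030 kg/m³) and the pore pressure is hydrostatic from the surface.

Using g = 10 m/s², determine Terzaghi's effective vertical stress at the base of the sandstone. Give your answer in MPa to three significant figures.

Overburden (lithostatic) stress σ_v:
unconsolidated sand: 1740 kg/m³ × 10 m/s² × 1120 m = 1.949×10^7 Pa = 19.49 MPa
sandstone: 2170 kg/m³ × 10 m/s² × 910 m = 1.975×10^7 Pa = 19.75 MPa
Total = 19.49 + 19.75 = 39.235 MPa
Pore pressure P_p = 1030 kg/m³ × 10 m/s² × 2030 m = 2.091×10^7 Pa = 20.91 MPa
Effective stress σ' = σ_v − P_p = 39.23 − 20.91 = 18.326 MPa

18.3 MPa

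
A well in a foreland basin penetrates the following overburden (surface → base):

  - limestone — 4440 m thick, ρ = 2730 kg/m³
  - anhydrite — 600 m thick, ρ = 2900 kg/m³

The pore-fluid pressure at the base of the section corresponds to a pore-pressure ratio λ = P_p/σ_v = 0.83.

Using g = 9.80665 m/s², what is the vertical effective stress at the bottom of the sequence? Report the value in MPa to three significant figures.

23.1 MPa

Overburden (lithostatic) stress σ_v:
limestone: 2730 kg/m³ × 9.80665 m/s² × 4440 m = 1.189×10^8 Pa = 118.9 MPa
anhydrite: 2900 kg/m³ × 9.80665 m/s² × 600 m = 1.706×10^7 Pa = 17.06 MPa
Total = 118.9 + 17.06 = 135.93 MPa
Pore pressure P_p = λ·σ_v = 0.83 × 135.9 MPa = 112.8 MPa
Effective stress σ' = σ_v − P_p = 135.9 − 112.8 = 23.108 MPa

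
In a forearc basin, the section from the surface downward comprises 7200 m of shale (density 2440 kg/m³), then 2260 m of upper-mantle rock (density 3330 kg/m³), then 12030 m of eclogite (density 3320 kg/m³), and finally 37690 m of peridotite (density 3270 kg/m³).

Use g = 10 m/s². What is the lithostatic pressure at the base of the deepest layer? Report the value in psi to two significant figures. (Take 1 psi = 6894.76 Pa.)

270000 psi

shale: 2440 kg/m³ × 10 m/s² × 7200 m = 1.757×10^8 Pa = 25480 psi
upper-mantle rock: 3330 kg/m³ × 10 m/s² × 2260 m = 7.526×10^7 Pa = 10915 psi
eclogite: 3320 kg/m³ × 10 m/s² × 12030 m = 3.994×10^8 Pa = 57927 psi
peridotite: 3270 kg/m³ × 10 m/s² × 37690 m = 1.232×10^9 Pa = 1.788×10^5 psi
Total = 25480 + 10915 + 57927 + 1.788×10^5 = 2.7308×10^5 psi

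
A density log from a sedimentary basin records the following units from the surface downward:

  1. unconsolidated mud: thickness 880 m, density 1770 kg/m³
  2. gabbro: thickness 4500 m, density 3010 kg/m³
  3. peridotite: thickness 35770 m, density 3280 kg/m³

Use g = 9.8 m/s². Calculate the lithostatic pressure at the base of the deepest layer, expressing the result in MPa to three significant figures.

1300 MPa

unconsolidated mud: 1770 kg/m³ × 9.8 m/s² × 880 m = 1.526×10^7 Pa = 15.26 MPa
gabbro: 3010 kg/m³ × 9.8 m/s² × 4500 m = 1.327×10^8 Pa = 132.7 MPa
peridotite: 3280 kg/m³ × 9.8 m/s² × 35770 m = 1.150×10^9 Pa = 1150 MPa
Total = 15.26 + 132.7 + 1150 = 1297.8 MPa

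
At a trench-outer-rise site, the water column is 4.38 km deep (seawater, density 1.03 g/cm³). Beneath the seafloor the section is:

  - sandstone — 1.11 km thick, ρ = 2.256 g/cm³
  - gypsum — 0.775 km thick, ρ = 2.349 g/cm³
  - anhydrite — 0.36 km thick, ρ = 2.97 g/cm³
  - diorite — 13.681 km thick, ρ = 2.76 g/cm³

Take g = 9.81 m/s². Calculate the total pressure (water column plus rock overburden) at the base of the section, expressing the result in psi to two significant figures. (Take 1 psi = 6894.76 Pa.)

68000 psi

seawater: 1030 kg/m³ × 9.81 m/s² × 4380 m = 4.426×10^7 Pa = 6419 psi
sandstone: 2256 kg/m³ × 9.81 m/s² × 1110 m = 2.457×10^7 Pa = 3563 psi
gypsum: 2349 kg/m³ × 9.81 m/s² × 775 m = 1.786×10^7 Pa = 2590 psi
anhydrite: 2970 kg/m³ × 9.81 m/s² × 360 m = 1.049×10^7 Pa = 1521 psi
diorite: 2760 kg/m³ × 9.81 m/s² × 13681 m = 3.704×10^8 Pa = 53725 psi
Total = 6419 + 3563 + 2590 + 1521 + 53725 = 67818 psi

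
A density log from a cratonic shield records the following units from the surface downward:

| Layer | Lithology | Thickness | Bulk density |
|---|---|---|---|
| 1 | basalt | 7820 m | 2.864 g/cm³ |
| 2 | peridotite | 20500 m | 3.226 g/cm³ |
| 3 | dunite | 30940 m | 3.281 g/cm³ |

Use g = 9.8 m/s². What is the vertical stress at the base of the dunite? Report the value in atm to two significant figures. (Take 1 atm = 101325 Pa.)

basalt: 2864 kg/m³ × 9.8 m/s² × 7820 m = 2.195×10^8 Pa = 2166 atm
peridotite: 3226 kg/m³ × 9.8 m/s² × 20500 m = 6.481×10^8 Pa = 6396 atm
dunite: 3281 kg/m³ × 9.8 m/s² × 30940 m = 9.948×10^8 Pa = 9818 atm
Total = 2166 + 6396 + 9818 = 18381 atm

18000 atm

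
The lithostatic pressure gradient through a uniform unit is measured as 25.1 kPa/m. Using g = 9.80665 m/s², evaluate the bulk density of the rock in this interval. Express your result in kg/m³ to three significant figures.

ρ = (dP/dz)/g = 25.1 kPa/m / 9.80665 m/s² = 25100 Pa/m / 9.80665 m/s² = 2559.5 kg/m³

2560 kg/m³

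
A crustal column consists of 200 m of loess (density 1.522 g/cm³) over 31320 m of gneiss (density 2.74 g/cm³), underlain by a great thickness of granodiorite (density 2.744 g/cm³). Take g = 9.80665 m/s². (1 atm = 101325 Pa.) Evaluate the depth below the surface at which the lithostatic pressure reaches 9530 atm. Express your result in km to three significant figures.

Pressure at base of upper layers: 1522×9.80665×200 + 2740×9.80665×31320 = 8.446×10^8 Pa = 8335 atm
Remaining pressure to be supplied by granodiorite: 9.656×10^8 − 8.446×10^8 = 1.211×10^8 Pa
Additional depth in granodiorite = 1.211×10^8 Pa / (2744 kg/m³ × 9.80665 m/s²) = 4499.0 m
Total depth = 31520 m + 4499.0 m = 36019 m
= 36.019 km

36.0 km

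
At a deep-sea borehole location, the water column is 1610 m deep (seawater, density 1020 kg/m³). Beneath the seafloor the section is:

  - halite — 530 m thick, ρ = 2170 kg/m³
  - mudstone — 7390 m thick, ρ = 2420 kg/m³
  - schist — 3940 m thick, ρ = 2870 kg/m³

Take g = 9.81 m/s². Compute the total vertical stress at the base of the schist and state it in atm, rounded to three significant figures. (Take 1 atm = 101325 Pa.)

3100 atm

seawater: 1020 kg/m³ × 9.81 m/s² × 1610 m = 1.611×10^7 Pa = 159.0 atm
halite: 2170 kg/m³ × 9.81 m/s² × 530 m = 1.128×10^7 Pa = 111.3 atm
mudstone: 2420 kg/m³ × 9.81 m/s² × 7390 m = 1.754×10^8 Pa = 1731 atm
schist: 2870 kg/m³ × 9.81 m/s² × 3940 m = 1.109×10^8 Pa = 1095 atm
Total = 159.0 + 111.3 + 1731 + 1095 = 3096.6 atm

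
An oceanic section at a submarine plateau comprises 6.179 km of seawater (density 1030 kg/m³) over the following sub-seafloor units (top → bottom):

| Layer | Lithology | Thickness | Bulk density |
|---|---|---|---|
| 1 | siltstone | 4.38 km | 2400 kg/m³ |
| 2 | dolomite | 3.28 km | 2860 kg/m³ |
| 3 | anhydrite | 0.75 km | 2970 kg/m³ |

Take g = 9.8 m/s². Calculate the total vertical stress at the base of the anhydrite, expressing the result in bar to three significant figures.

2790 bar

seawater: 1030 kg/m³ × 9.8 m/s² × 6179 m = 6.237×10^7 Pa = 623.7 bar
siltstone: 2400 kg/m³ × 9.8 m/s² × 4380 m = 1.030×10^8 Pa = 1030 bar
dolomite: 2860 kg/m³ × 9.8 m/s² × 3280 m = 9.193×10^7 Pa = 919.3 bar
anhydrite: 2970 kg/m³ × 9.8 m/s² × 750 m = 2.183×10^7 Pa = 218.3 bar
Total = 623.7 + 1030 + 919.3 + 218.3 = 2791.5 bar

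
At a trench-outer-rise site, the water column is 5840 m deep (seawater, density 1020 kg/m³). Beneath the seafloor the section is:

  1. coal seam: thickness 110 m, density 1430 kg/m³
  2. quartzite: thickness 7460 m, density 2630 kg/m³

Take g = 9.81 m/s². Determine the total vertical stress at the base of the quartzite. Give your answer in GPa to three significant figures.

seawater: 1020 kg/m³ × 9.81 m/s² × 5840 m = 5.844×10^7 Pa = 0.05844 GPa
coal seam: 1430 kg/m³ × 9.81 m/s² × 110 m = 1.543×10^6 Pa = 1.543×10^-3 GPa
quartzite: 2630 kg/m³ × 9.81 m/s² × 7460 m = 1.925×10^8 Pa = 0.1925 GPa
Total = 0.05844 + 1.543×10^-3 + 0.1925 = 0.25245 GPa

0.252 GPa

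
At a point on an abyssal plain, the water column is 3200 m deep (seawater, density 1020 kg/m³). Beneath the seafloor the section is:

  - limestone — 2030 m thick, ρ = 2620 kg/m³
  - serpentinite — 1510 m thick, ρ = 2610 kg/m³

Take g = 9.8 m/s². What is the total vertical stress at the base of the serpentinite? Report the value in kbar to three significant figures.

1.23 kbar

seawater: 1020 kg/m³ × 9.8 m/s² × 3200 m = 3.199×10^7 Pa = 0.3199 kbar
limestone: 2620 kg/m³ × 9.8 m/s² × 2030 m = 5.212×10^7 Pa = 0.5212 kbar
serpentinite: 2610 kg/m³ × 9.8 m/s² × 1510 m = 3.862×10^7 Pa = 0.3862 kbar
Total = 0.3199 + 0.5212 + 0.3862 = 1.2273 kbar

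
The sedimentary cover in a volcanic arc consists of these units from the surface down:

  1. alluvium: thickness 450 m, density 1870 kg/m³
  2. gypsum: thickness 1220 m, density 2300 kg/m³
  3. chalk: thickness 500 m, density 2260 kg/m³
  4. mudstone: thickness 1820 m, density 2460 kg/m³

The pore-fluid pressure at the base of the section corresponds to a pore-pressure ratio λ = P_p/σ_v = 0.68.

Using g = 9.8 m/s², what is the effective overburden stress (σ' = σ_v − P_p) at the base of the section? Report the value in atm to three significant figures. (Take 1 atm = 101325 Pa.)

Overburden (lithostatic) stress σ_v:
alluvium: 1870 kg/m³ × 9.8 m/s² × 450 m = 8.247×10^6 Pa = 8.247 MPa
gypsum: 2300 kg/m³ × 9.8 m/s² × 1220 m = 2.750×10^7 Pa = 27.50 MPa
chalk: 2260 kg/m³ × 9.8 m/s² × 500 m = 1.107×10^7 Pa = 11.07 MPa
mudstone: 2460 kg/m³ × 9.8 m/s² × 1820 m = 4.388×10^7 Pa = 43.88 MPa
Total = 8.247 + 27.50 + 11.07 + 43.88 = 90.696 MPa
Pore pressure P_p = λ·σ_v = 0.68 × 90.70 MPa = 61.67 MPa
Effective stress σ' = σ_v − P_p = 90.70 − 61.67 = 29.023 MPa = 286.43 atm

286 atm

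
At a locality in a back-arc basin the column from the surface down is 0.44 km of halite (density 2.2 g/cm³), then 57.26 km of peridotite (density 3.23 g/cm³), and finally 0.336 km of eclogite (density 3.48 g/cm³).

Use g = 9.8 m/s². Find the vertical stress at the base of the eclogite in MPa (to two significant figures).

1800 MPa

halite: 2200 kg/m³ × 9.8 m/s² × 440 m = 9.486×10^6 Pa = 9.486 MPa
peridotite: 3230 kg/m³ × 9.8 m/s² × 57260 m = 1.813×10^9 Pa = 1813 MPa
eclogite: 3480 kg/m³ × 9.8 m/s² × 336 m = 1.146×10^7 Pa = 11.46 MPa
Total = 9.486 + 1813 + 11.46 = 1833.5 MPa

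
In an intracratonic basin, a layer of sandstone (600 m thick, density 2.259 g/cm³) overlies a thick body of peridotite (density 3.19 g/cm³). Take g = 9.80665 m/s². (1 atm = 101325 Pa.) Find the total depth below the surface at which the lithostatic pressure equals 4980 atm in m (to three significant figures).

Pressure at base of upper layers: 2259×9.80665×600 = 1.329×10^7 Pa = 131.2 atm
Remaining pressure to be supplied by peridotite: 5.046×10^8 − 1.329×10^7 = 4.913×10^8 Pa
Additional depth in peridotite = 4.913×10^8 Pa / (3190 kg/m³ × 9.80665 m/s²) = 15705 m
Total depth = 600 m + 15705 m = 16305 m

16300 m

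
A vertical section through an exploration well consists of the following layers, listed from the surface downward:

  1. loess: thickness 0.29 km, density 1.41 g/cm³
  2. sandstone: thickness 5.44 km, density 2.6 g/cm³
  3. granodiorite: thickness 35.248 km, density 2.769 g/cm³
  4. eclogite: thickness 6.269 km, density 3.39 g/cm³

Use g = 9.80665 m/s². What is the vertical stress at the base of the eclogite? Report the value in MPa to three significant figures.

1310 MPa

loess: 1410 kg/m³ × 9.80665 m/s² × 290 m = 4.010×10^6 Pa = 4.010 MPa
sandstone: 2600 kg/m³ × 9.80665 m/s² × 5440 m = 1.387×10^8 Pa = 138.7 MPa
granodiorite: 2769 kg/m³ × 9.80665 m/s² × 35248 m = 9.571×10^8 Pa = 957.1 MPa
eclogite: 3390 kg/m³ × 9.80665 m/s² × 6269 m = 2.084×10^8 Pa = 208.4 MPa
Total = 4.010 + 138.7 + 957.1 + 208.4 = 1308.3 MPa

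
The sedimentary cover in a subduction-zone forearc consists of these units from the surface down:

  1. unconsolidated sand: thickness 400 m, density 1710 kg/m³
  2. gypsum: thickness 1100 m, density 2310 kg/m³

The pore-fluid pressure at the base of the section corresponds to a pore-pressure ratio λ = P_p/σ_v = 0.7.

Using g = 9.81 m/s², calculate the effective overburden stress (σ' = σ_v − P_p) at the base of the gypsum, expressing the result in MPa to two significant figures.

Overburden (lithostatic) stress σ_v:
unconsolidated sand: 1710 kg/m³ × 9.81 m/s² × 400 m = 6.710×10^6 Pa = 6.710 MPa
gypsum: 2310 kg/m³ × 9.81 m/s² × 1100 m = 2.493×10^7 Pa = 24.93 MPa
Total = 6.710 + 24.93 = 31.637 MPa
Pore pressure P_p = λ·σ_v = 0.7 × 31.64 MPa = 22.15 MPa
Effective stress σ' = σ_v − P_p = 31.64 − 22.15 = 9.4912 MPa

9.5 MPa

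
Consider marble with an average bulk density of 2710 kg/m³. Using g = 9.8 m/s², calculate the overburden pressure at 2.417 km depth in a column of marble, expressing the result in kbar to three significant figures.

marble: 2710 kg/m³ × 9.8 m/s² × 2417 m = 6.419×10^7 Pa = 0.6419 kbar

0.642 kbar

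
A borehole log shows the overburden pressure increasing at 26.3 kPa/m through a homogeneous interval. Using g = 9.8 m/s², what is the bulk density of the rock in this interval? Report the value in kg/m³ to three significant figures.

ρ = (dP/dz)/g = 26.3 kPa/m / 9.8 m/s² = 26300 Pa/m / 9.8 m/s² = 2683.7 kg/m³

2680 kg/m³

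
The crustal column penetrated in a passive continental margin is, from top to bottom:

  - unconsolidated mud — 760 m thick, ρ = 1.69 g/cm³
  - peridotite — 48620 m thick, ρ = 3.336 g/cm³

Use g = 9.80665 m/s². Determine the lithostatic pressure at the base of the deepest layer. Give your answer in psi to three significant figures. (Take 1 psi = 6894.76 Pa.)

233000 psi

unconsolidated mud: 1690 kg/m³ × 9.80665 m/s² × 760 m = 1.260×10^7 Pa = 1827 psi
peridotite: 3336 kg/m³ × 9.80665 m/s² × 48620 m = 1.591×10^9 Pa = 2.307×10^5 psi
Total = 1827 + 2.307×10^5 = 2.3252×10^5 psi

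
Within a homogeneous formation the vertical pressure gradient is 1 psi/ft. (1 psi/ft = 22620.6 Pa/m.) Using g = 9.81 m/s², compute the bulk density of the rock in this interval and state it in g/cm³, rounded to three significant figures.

ρ = (dP/dz)/g = 1 psi/ft / 9.81 m/s² = 22621 Pa/m / 9.81 m/s² = 2305.9 kg/m³
= 2.306 g/cm³

2.31 g/cm³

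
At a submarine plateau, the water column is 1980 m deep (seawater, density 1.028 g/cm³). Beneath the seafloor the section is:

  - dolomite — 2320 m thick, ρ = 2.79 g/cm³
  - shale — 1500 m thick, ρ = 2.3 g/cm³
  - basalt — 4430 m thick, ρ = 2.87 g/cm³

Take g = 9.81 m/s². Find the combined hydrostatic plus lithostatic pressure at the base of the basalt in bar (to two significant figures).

2400 bar

seawater: 1028 kg/m³ × 9.81 m/s² × 1980 m = 1.997×10^7 Pa = 199.7 bar
dolomite: 2790 kg/m³ × 9.81 m/s² × 2320 m = 6.350×10^7 Pa = 635.0 bar
shale: 2300 kg/m³ × 9.81 m/s² × 1500 m = 3.384×10^7 Pa = 338.4 bar
basalt: 2870 kg/m³ × 9.81 m/s² × 4430 m = 1.247×10^8 Pa = 1247 bar
Total = 199.7 + 635.0 + 338.4 + 1247 = 2420.4 bar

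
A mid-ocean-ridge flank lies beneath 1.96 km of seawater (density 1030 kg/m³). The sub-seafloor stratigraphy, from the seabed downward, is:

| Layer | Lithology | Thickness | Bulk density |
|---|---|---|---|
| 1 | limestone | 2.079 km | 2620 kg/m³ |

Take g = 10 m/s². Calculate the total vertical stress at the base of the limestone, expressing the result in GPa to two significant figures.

0.075 GPa

seawater: 1030 kg/m³ × 10 m/s² × 1960 m = 2.019×10^7 Pa = 0.02019 GPa
limestone: 2620 kg/m³ × 10 m/s² × 2079 m = 5.447×10^7 Pa = 0.05447 GPa
Total = 0.02019 + 0.05447 = 0.074658 GPa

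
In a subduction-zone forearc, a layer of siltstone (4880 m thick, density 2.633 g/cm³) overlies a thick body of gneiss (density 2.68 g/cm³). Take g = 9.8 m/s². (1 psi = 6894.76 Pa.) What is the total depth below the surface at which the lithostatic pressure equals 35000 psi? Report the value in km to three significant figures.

9.27 km

Pressure at base of upper layers: 2633×9.8×4880 = 1.259×10^8 Pa = 18263 psi
Remaining pressure to be supplied by gneiss: 2.413×10^8 − 1.259×10^8 = 1.154×10^8 Pa
Additional depth in gneiss = 1.154×10^8 Pa / (2680 kg/m³ × 9.8 m/s²) = 4393.7 m
Total depth = 4880 m + 4393.7 m = 9273.7 m
= 9.2737 km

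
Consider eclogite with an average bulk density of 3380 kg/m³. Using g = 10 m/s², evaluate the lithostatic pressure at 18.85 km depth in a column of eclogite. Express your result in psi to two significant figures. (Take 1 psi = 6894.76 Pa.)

eclogite: 3380 kg/m³ × 10 m/s² × 18850 m = 6.371×10^8 Pa = 92408 psi

92000 psi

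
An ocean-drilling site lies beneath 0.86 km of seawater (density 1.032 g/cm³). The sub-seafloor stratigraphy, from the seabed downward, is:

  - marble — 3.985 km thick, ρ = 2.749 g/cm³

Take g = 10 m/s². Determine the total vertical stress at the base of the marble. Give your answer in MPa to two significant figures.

120 MPa

seawater: 1032 kg/m³ × 10 m/s² × 860 m = 8.875×10^6 Pa = 8.875 MPa
marble: 2749 kg/m³ × 10 m/s² × 3985 m = 1.095×10^8 Pa = 109.5 MPa
Total = 8.875 + 109.5 = 118.42 MPa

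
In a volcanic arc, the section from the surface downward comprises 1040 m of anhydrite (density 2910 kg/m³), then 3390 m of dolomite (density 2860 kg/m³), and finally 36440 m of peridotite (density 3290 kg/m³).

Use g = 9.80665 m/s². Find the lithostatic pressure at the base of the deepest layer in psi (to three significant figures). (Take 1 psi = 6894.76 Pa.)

189000 psi

anhydrite: 2910 kg/m³ × 9.80665 m/s² × 1040 m = 2.968×10^7 Pa = 4305 psi
dolomite: 2860 kg/m³ × 9.80665 m/s² × 3390 m = 9.508×10^7 Pa = 13790 psi
peridotite: 3290 kg/m³ × 9.80665 m/s² × 36440 m = 1.176×10^9 Pa = 1.705×10^5 psi
Total = 4305 + 13790 + 1.705×10^5 = 1.8861×10^5 psi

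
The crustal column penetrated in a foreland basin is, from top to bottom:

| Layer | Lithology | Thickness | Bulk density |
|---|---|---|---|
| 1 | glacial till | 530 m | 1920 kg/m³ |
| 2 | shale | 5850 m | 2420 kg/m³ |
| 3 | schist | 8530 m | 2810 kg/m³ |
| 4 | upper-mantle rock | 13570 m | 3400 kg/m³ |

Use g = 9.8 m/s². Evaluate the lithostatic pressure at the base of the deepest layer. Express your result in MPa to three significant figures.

glacial till: 1920 kg/m³ × 9.8 m/s² × 530 m = 9.972×10^6 Pa = 9.972 MPa
shale: 2420 kg/m³ × 9.8 m/s² × 5850 m = 1.387×10^8 Pa = 138.7 MPa
schist: 2810 kg/m³ × 9.8 m/s² × 8530 m = 2.349×10^8 Pa = 234.9 MPa
upper-mantle rock: 3400 kg/m³ × 9.8 m/s² × 13570 m = 4.522×10^8 Pa = 452.2 MPa
Total = 9.972 + 138.7 + 234.9 + 452.2 = 835.76 MPa

836 MPa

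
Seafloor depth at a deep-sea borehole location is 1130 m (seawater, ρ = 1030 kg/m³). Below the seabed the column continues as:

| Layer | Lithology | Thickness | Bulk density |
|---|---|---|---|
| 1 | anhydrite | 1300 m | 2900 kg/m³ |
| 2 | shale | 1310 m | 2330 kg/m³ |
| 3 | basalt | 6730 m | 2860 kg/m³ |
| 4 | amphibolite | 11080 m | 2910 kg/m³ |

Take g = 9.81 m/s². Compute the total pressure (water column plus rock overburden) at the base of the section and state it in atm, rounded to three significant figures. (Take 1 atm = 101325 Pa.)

seawater: 1030 kg/m³ × 9.81 m/s² × 1130 m = 1.142×10^7 Pa = 112.7 atm
anhydrite: 2900 kg/m³ × 9.81 m/s² × 1300 m = 3.698×10^7 Pa = 365.0 atm
shale: 2330 kg/m³ × 9.81 m/s² × 1310 m = 2.994×10^7 Pa = 295.5 atm
basalt: 2860 kg/m³ × 9.81 m/s² × 6730 m = 1.888×10^8 Pa = 1864 atm
amphibolite: 2910 kg/m³ × 9.81 m/s² × 11080 m = 3.163×10^8 Pa = 3122 atm
Total = 112.7 + 365.0 + 295.5 + 1864 + 3122 = 5758.4 atm

5760 atm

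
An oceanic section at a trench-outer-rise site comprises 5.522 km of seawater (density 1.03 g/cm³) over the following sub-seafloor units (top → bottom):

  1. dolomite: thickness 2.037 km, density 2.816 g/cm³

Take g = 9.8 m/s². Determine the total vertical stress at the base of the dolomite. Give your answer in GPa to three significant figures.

seawater: 1030 kg/m³ × 9.8 m/s² × 5522 m = 5.574×10^7 Pa = 0.05574 GPa
dolomite: 2816 kg/m³ × 9.8 m/s² × 2037 m = 5.621×10^7 Pa = 0.05621 GPa
Total = 0.05574 + 0.05621 = 0.11195 GPa

0.112 GPa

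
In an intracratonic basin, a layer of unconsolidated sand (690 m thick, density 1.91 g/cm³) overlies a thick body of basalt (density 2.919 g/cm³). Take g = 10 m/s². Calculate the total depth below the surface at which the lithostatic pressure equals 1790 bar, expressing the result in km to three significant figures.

Pressure at base of upper layers: 1910×10×690 = 1.318×10^7 Pa = 131.8 bar
Remaining pressure to be supplied by basalt: 1.790×10^8 − 1.318×10^7 = 1.658×10^8 Pa
Additional depth in basalt = 1.658×10^8 Pa / (2919 kg/m³ × 10 m/s²) = 5680.7 m
Total depth = 690 m + 5680.7 m = 6370.7 m
= 6.3707 km

6.37 km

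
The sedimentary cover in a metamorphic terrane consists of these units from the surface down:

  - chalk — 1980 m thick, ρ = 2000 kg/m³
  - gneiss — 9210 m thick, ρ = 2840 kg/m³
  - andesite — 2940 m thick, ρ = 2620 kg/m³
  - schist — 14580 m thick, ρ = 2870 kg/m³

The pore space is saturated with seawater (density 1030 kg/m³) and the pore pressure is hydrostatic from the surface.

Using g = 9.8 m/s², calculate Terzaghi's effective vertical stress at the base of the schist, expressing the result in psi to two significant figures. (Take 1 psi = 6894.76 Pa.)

71000 psi

Overburden (lithostatic) stress σ_v:
chalk: 2000 kg/m³ × 9.8 m/s² × 1980 m = 3.881×10^7 Pa = 38.81 MPa
gneiss: 2840 kg/m³ × 9.8 m/s² × 9210 m = 2.563×10^8 Pa = 256.3 MPa
andesite: 2620 kg/m³ × 9.8 m/s² × 2940 m = 7.549×10^7 Pa = 75.49 MPa
schist: 2870 kg/m³ × 9.8 m/s² × 14580 m = 4.101×10^8 Pa = 410.1 MPa
Total = 38.81 + 256.3 + 75.49 + 410.1 = 780.71 MPa
Pore pressure P_p = 1030 kg/m³ × 9.8 m/s² × 28710 m = 2.898×10^8 Pa = 289.8 MPa
Effective stress σ' = σ_v − P_p = 780.7 − 289.8 = 490.91 MPa = 71200 psi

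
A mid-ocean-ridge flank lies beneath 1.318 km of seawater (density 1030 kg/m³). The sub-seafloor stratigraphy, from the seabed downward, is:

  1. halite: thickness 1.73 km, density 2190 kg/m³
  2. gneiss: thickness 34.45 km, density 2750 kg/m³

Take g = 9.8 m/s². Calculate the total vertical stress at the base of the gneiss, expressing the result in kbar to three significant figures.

9.79 kbar

seawater: 1030 kg/m³ × 9.8 m/s² × 1318 m = 1.330×10^7 Pa = 0.1330 kbar
halite: 2190 kg/m³ × 9.8 m/s² × 1730 m = 3.713×10^7 Pa = 0.3713 kbar
gneiss: 2750 kg/m³ × 9.8 m/s² × 34450 m = 9.284×10^8 Pa = 9.284 kbar
Total = 0.1330 + 0.3713 + 9.284 = 9.7886 kbar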